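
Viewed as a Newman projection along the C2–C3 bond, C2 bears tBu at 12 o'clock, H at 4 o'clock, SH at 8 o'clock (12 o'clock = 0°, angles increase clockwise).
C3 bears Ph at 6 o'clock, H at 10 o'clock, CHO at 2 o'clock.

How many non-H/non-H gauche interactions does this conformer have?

Non-H gauche pairs: tBu(0°)/CHO(60°); SH(240°)/Ph(180°) — 2 interactions.

2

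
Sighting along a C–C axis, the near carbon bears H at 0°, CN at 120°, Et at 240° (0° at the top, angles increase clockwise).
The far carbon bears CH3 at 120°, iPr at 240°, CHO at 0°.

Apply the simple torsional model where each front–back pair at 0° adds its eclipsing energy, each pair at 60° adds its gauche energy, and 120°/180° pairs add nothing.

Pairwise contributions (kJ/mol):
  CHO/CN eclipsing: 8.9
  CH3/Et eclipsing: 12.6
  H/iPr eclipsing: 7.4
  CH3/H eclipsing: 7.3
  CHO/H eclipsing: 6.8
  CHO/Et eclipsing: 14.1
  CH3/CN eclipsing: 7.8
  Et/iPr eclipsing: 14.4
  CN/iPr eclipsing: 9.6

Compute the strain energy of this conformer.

29.0 kJ/mol

This conformer (eclipsed): H–CHO eclipsed, CN–CH3 eclipsed, Et–iPr eclipsed; 6.8 + 7.8 + 14.4 = 29.0 kJ/mol.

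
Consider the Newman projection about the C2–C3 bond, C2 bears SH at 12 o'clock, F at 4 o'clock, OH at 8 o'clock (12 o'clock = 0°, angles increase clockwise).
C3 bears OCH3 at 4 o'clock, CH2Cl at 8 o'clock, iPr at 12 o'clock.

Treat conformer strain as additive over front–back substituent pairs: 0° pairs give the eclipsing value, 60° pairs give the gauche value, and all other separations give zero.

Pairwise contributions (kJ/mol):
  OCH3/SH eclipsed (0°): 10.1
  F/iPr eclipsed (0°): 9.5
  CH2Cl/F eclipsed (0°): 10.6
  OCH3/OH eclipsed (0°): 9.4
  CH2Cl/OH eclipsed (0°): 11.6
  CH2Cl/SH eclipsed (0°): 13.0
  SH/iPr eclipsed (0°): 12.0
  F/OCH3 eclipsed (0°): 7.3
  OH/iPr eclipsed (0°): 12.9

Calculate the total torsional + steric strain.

30.9 kJ/mol

This conformer is eclipsed. SH at 0° is eclipsed with iPr at 0° (12.0); F at 120° is eclipsed with OCH3 at 120° (7.3); OH at 240° is eclipsed with CH2Cl at 240° (11.6). Total 30.9 kJ/mol.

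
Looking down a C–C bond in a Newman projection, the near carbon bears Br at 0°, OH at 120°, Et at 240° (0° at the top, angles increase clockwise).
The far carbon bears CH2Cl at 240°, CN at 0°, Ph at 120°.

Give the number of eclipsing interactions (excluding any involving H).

3

Non-H eclipsing pairs: Br(0°)/CN(0°); OH(120°)/Ph(120°); Et(240°)/CH2Cl(240°) — 3 interactions.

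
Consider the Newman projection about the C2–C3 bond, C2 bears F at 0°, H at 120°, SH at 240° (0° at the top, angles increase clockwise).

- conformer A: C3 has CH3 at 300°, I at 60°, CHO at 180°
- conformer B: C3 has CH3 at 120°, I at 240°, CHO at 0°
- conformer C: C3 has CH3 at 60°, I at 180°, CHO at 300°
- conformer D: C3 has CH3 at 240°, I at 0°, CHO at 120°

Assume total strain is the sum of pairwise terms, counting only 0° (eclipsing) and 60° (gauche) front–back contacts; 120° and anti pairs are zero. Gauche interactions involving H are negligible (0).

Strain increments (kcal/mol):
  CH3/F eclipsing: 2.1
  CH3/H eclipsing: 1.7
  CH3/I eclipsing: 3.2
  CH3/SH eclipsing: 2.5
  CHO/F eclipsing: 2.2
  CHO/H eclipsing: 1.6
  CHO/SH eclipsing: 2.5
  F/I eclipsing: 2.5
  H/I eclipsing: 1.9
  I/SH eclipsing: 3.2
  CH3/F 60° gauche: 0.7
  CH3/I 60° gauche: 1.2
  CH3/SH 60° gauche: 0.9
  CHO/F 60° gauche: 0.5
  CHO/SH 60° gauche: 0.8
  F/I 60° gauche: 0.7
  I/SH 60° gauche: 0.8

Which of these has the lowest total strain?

A is staggered. F at 0° is gauche with CH3 at 300° (0.7); F at 0° is gauche with I at 60° (0.7); SH at 240° is gauche with CH3 at 300° (0.9); SH at 240° is gauche with CHO at 180° (0.8). Total 3.1 kcal/mol.
B is eclipsed. F at 0° is eclipsed with CHO at 0° (2.2); H at 120° is eclipsed with CH3 at 120° (1.7); SH at 240° is eclipsed with I at 240° (3.2). Total 7.1 kcal/mol.
C is staggered. F at 0° is gauche with CH3 at 60° (0.7); F at 0° is gauche with CHO at 300° (0.5); SH at 240° is gauche with I at 180° (0.8); SH at 240° is gauche with CHO at 300° (0.8). Total 2.8 kcal/mol.
D is eclipsed. F at 0° is eclipsed with I at 0° (2.5); H at 120° is eclipsed with CHO at 120° (1.6); SH at 240° is eclipsed with CH3 at 240° (2.5). Total 6.6 kcal/mol.
C has the lowest total (2.8 kcal/mol).

C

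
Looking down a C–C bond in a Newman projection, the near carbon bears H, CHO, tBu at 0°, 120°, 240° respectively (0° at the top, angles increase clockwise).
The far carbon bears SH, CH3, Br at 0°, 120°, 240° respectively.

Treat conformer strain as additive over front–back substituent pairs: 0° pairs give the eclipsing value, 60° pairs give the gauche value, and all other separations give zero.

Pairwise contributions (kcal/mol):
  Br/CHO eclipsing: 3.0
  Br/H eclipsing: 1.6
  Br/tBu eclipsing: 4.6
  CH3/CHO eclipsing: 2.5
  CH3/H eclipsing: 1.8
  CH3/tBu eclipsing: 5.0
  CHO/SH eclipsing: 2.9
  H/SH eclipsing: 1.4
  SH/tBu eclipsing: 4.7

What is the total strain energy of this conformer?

This conformer (eclipsed): H(0°)/SH(0°) eclipsed 1.4; CHO(120°)/CH3(120°) eclipsed 2.5; tBu(240°)/Br(240°) eclipsed 4.6 → 8.5 kcal/mol.

8.5 kcal/mol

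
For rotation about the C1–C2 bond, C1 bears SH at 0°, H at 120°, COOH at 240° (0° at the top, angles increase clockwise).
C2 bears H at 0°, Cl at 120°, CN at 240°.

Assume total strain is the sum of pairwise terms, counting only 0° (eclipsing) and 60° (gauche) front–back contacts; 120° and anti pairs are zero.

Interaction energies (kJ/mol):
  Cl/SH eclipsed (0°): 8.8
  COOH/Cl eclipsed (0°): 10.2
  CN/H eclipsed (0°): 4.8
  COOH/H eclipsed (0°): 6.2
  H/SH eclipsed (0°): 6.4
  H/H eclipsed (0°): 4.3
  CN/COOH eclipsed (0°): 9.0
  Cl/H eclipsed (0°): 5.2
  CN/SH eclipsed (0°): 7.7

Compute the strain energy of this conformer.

20.6 kJ/mol

This conformer (eclipsed): SH(0°)/H(0°) eclipsed 6.4; H(120°)/Cl(120°) eclipsed 5.2; COOH(240°)/CN(240°) eclipsed 9.0 → 20.6 kJ/mol.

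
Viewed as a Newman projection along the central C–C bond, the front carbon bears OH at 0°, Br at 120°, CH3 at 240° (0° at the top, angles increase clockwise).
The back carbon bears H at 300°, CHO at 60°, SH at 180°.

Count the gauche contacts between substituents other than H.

4

Non-H gauche pairs: OH(0°)/CHO(60°); Br(120°)/CHO(60°); Br(120°)/SH(180°); CH3(240°)/SH(180°) — 4 interactions.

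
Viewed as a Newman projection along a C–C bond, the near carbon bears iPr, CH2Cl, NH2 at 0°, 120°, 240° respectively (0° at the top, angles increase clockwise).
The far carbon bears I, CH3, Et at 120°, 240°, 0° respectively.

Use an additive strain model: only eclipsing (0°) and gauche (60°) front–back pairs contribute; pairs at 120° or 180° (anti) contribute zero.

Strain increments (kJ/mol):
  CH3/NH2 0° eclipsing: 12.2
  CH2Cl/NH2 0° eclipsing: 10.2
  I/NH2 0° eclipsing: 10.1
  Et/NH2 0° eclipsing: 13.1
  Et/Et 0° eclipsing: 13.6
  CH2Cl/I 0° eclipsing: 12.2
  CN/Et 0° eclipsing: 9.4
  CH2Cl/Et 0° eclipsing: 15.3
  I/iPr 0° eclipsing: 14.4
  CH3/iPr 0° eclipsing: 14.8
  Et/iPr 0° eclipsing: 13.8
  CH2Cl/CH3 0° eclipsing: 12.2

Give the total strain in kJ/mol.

38.2 kJ/mol

This conformer (eclipsed): iPr–Et eclipsed, CH2Cl–I eclipsed, NH2–CH3 eclipsed; 13.8 + 12.2 + 12.2 = 38.2 kJ/mol.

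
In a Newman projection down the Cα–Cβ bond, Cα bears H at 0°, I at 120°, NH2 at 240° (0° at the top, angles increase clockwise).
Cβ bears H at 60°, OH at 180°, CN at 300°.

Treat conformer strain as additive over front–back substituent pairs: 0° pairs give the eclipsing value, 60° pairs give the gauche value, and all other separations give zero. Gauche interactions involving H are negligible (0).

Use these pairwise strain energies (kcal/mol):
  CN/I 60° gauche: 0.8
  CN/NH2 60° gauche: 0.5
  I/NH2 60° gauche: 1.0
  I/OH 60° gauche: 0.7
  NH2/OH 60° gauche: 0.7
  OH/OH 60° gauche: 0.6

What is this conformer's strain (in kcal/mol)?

This conformer (staggered): I–OH gauche, NH2–OH gauche, NH2–CN gauche; 0.7 + 0.7 + 0.5 = 1.9 kcal/mol.

1.9 kcal/mol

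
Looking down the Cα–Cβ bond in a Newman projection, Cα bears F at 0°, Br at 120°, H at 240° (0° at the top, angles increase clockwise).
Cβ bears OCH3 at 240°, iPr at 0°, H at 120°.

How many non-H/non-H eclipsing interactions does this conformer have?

1

Non-H eclipsing pairs: F(0°)/iPr(0°) — 1 interaction.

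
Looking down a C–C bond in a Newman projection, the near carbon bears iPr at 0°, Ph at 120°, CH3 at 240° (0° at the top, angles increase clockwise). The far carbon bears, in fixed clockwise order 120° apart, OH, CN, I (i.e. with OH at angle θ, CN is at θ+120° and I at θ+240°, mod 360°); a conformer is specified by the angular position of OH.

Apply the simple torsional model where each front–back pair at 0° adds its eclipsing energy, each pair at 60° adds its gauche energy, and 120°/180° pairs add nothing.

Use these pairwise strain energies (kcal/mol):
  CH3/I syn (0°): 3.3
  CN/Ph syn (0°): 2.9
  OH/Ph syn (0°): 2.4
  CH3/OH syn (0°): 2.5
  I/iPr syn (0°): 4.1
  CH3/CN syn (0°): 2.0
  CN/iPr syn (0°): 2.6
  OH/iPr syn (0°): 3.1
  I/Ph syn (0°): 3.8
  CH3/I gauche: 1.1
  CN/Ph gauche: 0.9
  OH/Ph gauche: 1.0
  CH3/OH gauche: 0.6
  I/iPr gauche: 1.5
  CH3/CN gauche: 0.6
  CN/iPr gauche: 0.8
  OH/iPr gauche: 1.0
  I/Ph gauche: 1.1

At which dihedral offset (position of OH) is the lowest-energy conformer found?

300°

OH at 0° (eclipsed): iPr(0°)/OH(0°) eclipsed 3.1; Ph(120°)/CN(120°) eclipsed 2.9; CH3(240°)/I(240°) eclipsed 3.3 → 9.3 kcal/mol.
OH at 60° (staggered): iPr(0°)/OH(60°) gauche 1.0; iPr(0°)/I(300°) gauche 1.5; Ph(120°)/OH(60°) gauche 1.0; Ph(120°)/CN(180°) gauche 0.9; CH3(240°)/CN(180°) gauche 0.6; CH3(240°)/I(300°) gauche 1.1 → 6.1 kcal/mol.
OH at 120° (eclipsed): iPr(0°)/I(0°) eclipsed 4.1; Ph(120°)/OH(120°) eclipsed 2.4; CH3(240°)/CN(240°) eclipsed 2.0 → 8.5 kcal/mol.
OH at 180° (staggered): iPr(0°)/CN(300°) gauche 0.8; iPr(0°)/I(60°) gauche 1.5; Ph(120°)/OH(180°) gauche 1.0; Ph(120°)/I(60°) gauche 1.1; CH3(240°)/OH(180°) gauche 0.6; CH3(240°)/CN(300°) gauche 0.6 → 5.6 kcal/mol.
OH at 240° (eclipsed): iPr(0°)/CN(0°) eclipsed 2.6; Ph(120°)/I(120°) eclipsed 3.8; CH3(240°)/OH(240°) eclipsed 2.5 → 8.9 kcal/mol.
OH at 300° (staggered): iPr(0°)/OH(300°) gauche 1.0; iPr(0°)/CN(60°) gauche 0.8; Ph(120°)/CN(60°) gauche 0.9; Ph(120°)/I(180°) gauche 1.1; CH3(240°)/OH(300°) gauche 0.6; CH3(240°)/I(180°) gauche 1.1 → 5.5 kcal/mol.
The minimum (5.5 kcal/mol) occurs with OH at 300°.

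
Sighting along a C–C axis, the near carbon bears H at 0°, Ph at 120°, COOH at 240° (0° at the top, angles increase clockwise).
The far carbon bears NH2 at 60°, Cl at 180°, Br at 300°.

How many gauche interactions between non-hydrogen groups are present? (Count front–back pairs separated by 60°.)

4

Non-H gauche pairs: Ph(120°)/NH2(60°); Ph(120°)/Cl(180°); COOH(240°)/Cl(180°); COOH(240°)/Br(300°) — 4 interactions.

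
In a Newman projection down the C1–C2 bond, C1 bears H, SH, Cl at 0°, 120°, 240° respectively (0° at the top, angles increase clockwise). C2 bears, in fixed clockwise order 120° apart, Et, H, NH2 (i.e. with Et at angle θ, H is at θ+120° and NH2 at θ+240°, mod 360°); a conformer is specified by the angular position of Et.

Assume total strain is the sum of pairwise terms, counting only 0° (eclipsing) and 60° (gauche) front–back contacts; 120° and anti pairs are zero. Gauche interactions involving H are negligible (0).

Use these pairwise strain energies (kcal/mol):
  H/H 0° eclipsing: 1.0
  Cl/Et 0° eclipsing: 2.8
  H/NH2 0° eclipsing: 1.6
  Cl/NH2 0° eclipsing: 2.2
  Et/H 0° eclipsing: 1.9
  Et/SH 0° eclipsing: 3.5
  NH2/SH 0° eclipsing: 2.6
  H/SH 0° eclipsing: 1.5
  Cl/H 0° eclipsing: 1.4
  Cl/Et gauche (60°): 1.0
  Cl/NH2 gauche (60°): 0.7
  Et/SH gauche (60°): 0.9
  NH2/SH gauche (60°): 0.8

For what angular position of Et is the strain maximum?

120°

Et at 0° (eclipsed): H–Et eclipsed, SH–H eclipsed, Cl–NH2 eclipsed; 1.9 + 1.5 + 2.2 = 5.6 kcal/mol.
Et at 60° (staggered): SH–Et gauche, Cl–NH2 gauche; 0.9 + 0.7 = 1.6 kcal/mol.
Et at 120° (eclipsed): H–NH2 eclipsed, SH–Et eclipsed, Cl–H eclipsed; 1.6 + 3.5 + 1.4 = 6.5 kcal/mol.
Et at 180° (staggered): SH–Et gauche, SH–NH2 gauche, Cl–Et gauche; 0.9 + 0.8 + 1.0 = 2.7 kcal/mol.
Et at 240° (eclipsed): H–H eclipsed, SH–NH2 eclipsed, Cl–Et eclipsed; 1.0 + 2.6 + 2.8 = 6.4 kcal/mol.
Et at 300° (staggered): SH–NH2 gauche, Cl–Et gauche, Cl–NH2 gauche; 0.8 + 1.0 + 0.7 = 2.5 kcal/mol.
The maximum (6.5 kcal/mol) occurs with Et at 120°.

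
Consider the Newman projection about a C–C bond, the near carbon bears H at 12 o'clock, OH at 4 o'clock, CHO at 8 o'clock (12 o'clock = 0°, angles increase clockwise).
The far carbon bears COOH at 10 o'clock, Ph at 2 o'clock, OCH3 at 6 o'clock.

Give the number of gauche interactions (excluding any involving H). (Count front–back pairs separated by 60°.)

4

Non-H gauche pairs: OH(120°)/Ph(60°); OH(120°)/OCH3(180°); CHO(240°)/COOH(300°); CHO(240°)/OCH3(180°) — 4 interactions.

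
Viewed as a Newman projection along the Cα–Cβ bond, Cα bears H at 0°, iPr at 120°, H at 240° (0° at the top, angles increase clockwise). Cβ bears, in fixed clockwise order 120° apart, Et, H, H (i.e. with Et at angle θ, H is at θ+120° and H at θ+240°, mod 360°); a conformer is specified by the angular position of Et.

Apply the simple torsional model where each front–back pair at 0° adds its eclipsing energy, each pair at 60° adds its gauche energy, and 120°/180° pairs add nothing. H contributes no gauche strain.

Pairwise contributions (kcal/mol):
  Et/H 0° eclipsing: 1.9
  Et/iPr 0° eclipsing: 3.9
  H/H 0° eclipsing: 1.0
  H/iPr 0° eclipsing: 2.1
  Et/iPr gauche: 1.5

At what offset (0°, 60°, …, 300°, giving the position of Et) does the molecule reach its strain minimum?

300°

Et at 0° (eclipsed): H–Et eclipsed, iPr–H eclipsed, H–H eclipsed; 1.9 + 2.1 + 1.0 = 5.0 kcal/mol.
Et at 60° (staggered): iPr–Et gauche; 1.5 = 1.5 kcal/mol.
Et at 120° (eclipsed): H–H eclipsed, iPr–Et eclipsed, H–H eclipsed; 1.0 + 3.9 + 1.0 = 5.9 kcal/mol.
Et at 180° (staggered): iPr–Et gauche; 1.5 = 1.5 kcal/mol.
Et at 240° (eclipsed): H–H eclipsed, iPr–H eclipsed, H–Et eclipsed; 1.0 + 2.1 + 1.9 = 5.0 kcal/mol.
Et at 300° (staggered): no non-H gauche contacts → 0.0 kcal/mol.
The minimum (0.0 kcal/mol) occurs with Et at 300°.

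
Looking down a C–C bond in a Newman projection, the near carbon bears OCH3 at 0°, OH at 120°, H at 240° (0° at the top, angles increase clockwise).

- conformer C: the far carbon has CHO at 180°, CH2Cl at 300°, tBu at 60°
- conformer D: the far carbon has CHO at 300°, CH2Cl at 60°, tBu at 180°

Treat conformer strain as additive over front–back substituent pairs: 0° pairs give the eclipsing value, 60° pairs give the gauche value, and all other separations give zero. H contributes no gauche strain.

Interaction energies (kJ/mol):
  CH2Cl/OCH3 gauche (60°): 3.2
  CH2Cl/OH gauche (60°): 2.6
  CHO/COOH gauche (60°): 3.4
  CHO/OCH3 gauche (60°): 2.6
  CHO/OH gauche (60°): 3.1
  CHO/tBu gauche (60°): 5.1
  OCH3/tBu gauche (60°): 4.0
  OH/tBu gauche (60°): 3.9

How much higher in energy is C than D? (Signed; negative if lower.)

C (staggered): OCH3(0°)/CH2Cl(300°) gauche 3.2; OCH3(0°)/tBu(60°) gauche 4.0; OH(120°)/CHO(180°) gauche 3.1; OH(120°)/tBu(60°) gauche 3.9 → 14.2 kJ/mol.
D (staggered): OCH3(0°)/CHO(300°) gauche 2.6; OCH3(0°)/CH2Cl(60°) gauche 3.2; OH(120°)/CH2Cl(60°) gauche 2.6; OH(120°)/tBu(180°) gauche 3.9 → 12.3 kJ/mol.
E(C) − E(D) = 14.2 − 12.3 = +1.9 kJ/mol.

+1.9 kJ/mol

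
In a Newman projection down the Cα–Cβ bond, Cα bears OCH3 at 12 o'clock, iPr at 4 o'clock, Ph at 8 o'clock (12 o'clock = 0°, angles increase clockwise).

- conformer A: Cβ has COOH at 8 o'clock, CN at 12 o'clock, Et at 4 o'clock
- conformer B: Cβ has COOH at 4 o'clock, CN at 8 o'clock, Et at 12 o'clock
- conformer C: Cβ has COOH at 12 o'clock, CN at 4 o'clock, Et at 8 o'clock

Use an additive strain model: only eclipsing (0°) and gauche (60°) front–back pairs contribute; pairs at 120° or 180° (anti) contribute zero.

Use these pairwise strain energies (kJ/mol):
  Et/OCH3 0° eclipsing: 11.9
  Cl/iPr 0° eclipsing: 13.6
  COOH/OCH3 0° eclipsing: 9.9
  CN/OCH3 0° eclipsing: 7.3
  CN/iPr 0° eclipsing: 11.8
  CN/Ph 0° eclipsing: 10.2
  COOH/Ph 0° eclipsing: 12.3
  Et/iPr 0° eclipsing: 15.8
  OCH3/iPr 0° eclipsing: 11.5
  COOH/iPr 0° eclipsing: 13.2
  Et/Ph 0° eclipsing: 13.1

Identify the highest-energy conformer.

A

A is eclipsed. OCH3 at 0° is eclipsed with CN at 0° (7.3); iPr at 120° is eclipsed with Et at 120° (15.8); Ph at 240° is eclipsed with COOH at 240° (12.3). Total 35.4 kJ/mol.
B is eclipsed. OCH3 at 0° is eclipsed with Et at 0° (11.9); iPr at 120° is eclipsed with COOH at 120° (13.2); Ph at 240° is eclipsed with CN at 240° (10.2). Total 35.3 kJ/mol.
C is eclipsed. OCH3 at 0° is eclipsed with COOH at 0° (9.9); iPr at 120° is eclipsed with CN at 120° (11.8); Ph at 240° is eclipsed with Et at 240° (13.1). Total 34.8 kJ/mol.
A has the highest total (35.4 kJ/mol).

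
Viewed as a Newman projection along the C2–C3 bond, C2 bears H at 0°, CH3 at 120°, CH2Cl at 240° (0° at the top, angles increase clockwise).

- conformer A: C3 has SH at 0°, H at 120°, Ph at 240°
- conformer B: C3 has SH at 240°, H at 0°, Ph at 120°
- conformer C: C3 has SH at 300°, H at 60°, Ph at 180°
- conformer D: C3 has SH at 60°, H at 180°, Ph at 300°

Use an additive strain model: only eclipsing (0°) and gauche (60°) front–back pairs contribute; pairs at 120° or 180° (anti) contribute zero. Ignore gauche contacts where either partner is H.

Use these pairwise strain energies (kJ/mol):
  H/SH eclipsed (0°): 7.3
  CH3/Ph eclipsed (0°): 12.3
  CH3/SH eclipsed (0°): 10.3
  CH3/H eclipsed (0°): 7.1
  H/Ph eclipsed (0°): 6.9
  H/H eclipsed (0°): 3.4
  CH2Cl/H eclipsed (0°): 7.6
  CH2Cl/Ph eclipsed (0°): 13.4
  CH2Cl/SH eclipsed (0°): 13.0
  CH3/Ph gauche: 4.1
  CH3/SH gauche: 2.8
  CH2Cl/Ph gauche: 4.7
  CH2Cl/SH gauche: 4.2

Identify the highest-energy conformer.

A (eclipsed): H(0°)/SH(0°) eclipsed 7.3; CH3(120°)/H(120°) eclipsed 7.1; CH2Cl(240°)/Ph(240°) eclipsed 13.4 → 27.8 kJ/mol.
B (eclipsed): H(0°)/H(0°) eclipsed 3.4; CH3(120°)/Ph(120°) eclipsed 12.3; CH2Cl(240°)/SH(240°) eclipsed 13.0 → 28.7 kJ/mol.
C (staggered): CH3(120°)/Ph(180°) gauche 4.1; CH2Cl(240°)/SH(300°) gauche 4.2; CH2Cl(240°)/Ph(180°) gauche 4.7 → 13.0 kJ/mol.
D (staggered): CH3(120°)/SH(60°) gauche 2.8; CH2Cl(240°)/Ph(300°) gauche 4.7 → 7.5 kJ/mol.
B has the highest total (28.7 kJ/mol).

B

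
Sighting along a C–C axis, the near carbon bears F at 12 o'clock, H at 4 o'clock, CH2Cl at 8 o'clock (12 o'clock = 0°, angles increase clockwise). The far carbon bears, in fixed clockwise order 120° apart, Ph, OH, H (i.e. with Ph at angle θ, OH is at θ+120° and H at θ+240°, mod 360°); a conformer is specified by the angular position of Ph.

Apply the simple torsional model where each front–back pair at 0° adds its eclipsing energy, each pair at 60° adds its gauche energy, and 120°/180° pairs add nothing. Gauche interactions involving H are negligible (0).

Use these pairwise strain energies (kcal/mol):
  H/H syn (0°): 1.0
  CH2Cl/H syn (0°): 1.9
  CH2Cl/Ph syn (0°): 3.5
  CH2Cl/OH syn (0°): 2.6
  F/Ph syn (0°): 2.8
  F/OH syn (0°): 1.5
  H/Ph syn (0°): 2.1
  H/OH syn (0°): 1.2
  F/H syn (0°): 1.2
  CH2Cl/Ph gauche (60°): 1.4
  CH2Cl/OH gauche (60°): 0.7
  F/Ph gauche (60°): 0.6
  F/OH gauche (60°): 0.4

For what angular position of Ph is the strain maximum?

240°

Ph at 0° (eclipsed): F–Ph eclipsed, H–OH eclipsed, CH2Cl–H eclipsed; 2.8 + 1.2 + 1.9 = 5.9 kcal/mol.
Ph at 60° (staggered): F–Ph gauche, CH2Cl–OH gauche; 0.6 + 0.7 = 1.3 kcal/mol.
Ph at 120° (eclipsed): F–H eclipsed, H–Ph eclipsed, CH2Cl–OH eclipsed; 1.2 + 2.1 + 2.6 = 5.9 kcal/mol.
Ph at 180° (staggered): F–OH gauche, CH2Cl–Ph gauche, CH2Cl–OH gauche; 0.4 + 1.4 + 0.7 = 2.5 kcal/mol.
Ph at 240° (eclipsed): F–OH eclipsed, H–H eclipsed, CH2Cl–Ph eclipsed; 1.5 + 1.0 + 3.5 = 6.0 kcal/mol.
Ph at 300° (staggered): F–Ph gauche, F–OH gauche, CH2Cl–Ph gauche; 0.6 + 0.4 + 1.4 = 2.4 kcal/mol.
The maximum (6.0 kcal/mol) occurs with Ph at 240°.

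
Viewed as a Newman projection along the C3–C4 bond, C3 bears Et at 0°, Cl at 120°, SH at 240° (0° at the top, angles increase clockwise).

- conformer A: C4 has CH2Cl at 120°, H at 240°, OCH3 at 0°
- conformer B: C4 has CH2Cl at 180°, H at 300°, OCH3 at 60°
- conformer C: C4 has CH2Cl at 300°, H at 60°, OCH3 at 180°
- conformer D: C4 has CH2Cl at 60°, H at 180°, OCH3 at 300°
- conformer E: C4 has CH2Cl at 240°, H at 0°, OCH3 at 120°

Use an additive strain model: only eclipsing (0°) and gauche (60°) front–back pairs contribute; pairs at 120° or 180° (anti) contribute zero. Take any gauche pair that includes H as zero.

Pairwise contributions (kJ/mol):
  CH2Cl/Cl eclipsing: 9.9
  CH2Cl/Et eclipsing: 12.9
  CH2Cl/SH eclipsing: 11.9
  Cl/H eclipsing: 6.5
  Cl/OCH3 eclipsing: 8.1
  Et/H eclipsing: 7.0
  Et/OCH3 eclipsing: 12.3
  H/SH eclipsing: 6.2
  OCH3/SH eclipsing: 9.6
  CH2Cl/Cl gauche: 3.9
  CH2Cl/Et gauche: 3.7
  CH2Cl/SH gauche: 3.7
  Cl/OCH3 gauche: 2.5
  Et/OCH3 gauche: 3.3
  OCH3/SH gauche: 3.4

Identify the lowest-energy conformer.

C

A (eclipsed): Et(0°)/OCH3(0°) eclipsed 12.3; Cl(120°)/CH2Cl(120°) eclipsed 9.9; SH(240°)/H(240°) eclipsed 6.2 → 28.4 kJ/mol.
B (staggered): Et(0°)/OCH3(60°) gauche 3.3; Cl(120°)/CH2Cl(180°) gauche 3.9; Cl(120°)/OCH3(60°) gauche 2.5; SH(240°)/CH2Cl(180°) gauche 3.7 → 13.4 kJ/mol.
C (staggered): Et(0°)/CH2Cl(300°) gauche 3.7; Cl(120°)/OCH3(180°) gauche 2.5; SH(240°)/CH2Cl(300°) gauche 3.7; SH(240°)/OCH3(180°) gauche 3.4 → 13.3 kJ/mol.
D (staggered): Et(0°)/CH2Cl(60°) gauche 3.7; Et(0°)/OCH3(300°) gauche 3.3; Cl(120°)/CH2Cl(60°) gauche 3.9; SH(240°)/OCH3(300°) gauche 3.4 → 14.3 kJ/mol.
E (eclipsed): Et(0°)/H(0°) eclipsed 7.0; Cl(120°)/OCH3(120°) eclipsed 8.1; SH(240°)/CH2Cl(240°) eclipsed 11.9 → 27.0 kJ/mol.
C has the lowest total (13.3 kJ/mol).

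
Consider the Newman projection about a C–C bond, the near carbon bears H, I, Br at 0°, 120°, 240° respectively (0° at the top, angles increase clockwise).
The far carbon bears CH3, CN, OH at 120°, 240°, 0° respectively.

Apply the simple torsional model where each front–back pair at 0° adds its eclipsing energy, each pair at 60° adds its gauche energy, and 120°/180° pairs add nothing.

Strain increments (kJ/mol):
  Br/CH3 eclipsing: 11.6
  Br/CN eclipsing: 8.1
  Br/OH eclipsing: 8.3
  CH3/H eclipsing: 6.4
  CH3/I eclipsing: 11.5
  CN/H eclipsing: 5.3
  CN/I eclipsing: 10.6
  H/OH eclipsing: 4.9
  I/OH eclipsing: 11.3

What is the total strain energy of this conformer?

This conformer (eclipsed): H(0°)/OH(0°) eclipsed 4.9; I(120°)/CH3(120°) eclipsed 11.5; Br(240°)/CN(240°) eclipsed 8.1 → 24.5 kJ/mol.

24.5 kJ/mol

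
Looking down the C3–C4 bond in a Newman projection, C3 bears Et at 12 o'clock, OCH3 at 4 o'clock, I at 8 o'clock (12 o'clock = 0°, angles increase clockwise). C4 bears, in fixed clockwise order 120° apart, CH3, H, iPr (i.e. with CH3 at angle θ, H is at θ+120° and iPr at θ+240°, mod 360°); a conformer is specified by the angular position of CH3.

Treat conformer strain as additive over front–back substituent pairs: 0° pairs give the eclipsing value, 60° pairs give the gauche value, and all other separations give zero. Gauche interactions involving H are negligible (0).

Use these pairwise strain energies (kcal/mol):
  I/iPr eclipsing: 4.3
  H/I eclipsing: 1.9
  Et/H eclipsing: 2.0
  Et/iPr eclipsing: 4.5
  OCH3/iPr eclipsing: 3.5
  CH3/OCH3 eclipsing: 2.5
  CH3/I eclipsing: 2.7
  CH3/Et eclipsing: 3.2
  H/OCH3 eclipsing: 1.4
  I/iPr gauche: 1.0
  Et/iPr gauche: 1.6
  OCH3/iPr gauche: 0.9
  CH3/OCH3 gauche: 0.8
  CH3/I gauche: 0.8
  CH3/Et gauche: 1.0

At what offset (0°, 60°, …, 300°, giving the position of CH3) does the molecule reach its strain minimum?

300°

CH3 at 0° (eclipsed): Et–CH3 eclipsed, OCH3–H eclipsed, I–iPr eclipsed; 3.2 + 1.4 + 4.3 = 8.9 kcal/mol.
CH3 at 60° (staggered): Et–CH3 gauche, Et–iPr gauche, OCH3–CH3 gauche, I–iPr gauche; 1.0 + 1.6 + 0.8 + 1.0 = 4.4 kcal/mol.
CH3 at 120° (eclipsed): Et–iPr eclipsed, OCH3–CH3 eclipsed, I–H eclipsed; 4.5 + 2.5 + 1.9 = 8.9 kcal/mol.
CH3 at 180° (staggered): Et–iPr gauche, OCH3–CH3 gauche, OCH3–iPr gauche, I–CH3 gauche; 1.6 + 0.8 + 0.9 + 0.8 = 4.1 kcal/mol.
CH3 at 240° (eclipsed): Et–H eclipsed, OCH3–iPr eclipsed, I–CH3 eclipsed; 2.0 + 3.5 + 2.7 = 8.2 kcal/mol.
CH3 at 300° (staggered): Et–CH3 gauche, OCH3–iPr gauche, I–CH3 gauche, I–iPr gauche; 1.0 + 0.9 + 0.8 + 1.0 = 3.7 kcal/mol.
The minimum (3.7 kcal/mol) occurs with CH3 at 300°.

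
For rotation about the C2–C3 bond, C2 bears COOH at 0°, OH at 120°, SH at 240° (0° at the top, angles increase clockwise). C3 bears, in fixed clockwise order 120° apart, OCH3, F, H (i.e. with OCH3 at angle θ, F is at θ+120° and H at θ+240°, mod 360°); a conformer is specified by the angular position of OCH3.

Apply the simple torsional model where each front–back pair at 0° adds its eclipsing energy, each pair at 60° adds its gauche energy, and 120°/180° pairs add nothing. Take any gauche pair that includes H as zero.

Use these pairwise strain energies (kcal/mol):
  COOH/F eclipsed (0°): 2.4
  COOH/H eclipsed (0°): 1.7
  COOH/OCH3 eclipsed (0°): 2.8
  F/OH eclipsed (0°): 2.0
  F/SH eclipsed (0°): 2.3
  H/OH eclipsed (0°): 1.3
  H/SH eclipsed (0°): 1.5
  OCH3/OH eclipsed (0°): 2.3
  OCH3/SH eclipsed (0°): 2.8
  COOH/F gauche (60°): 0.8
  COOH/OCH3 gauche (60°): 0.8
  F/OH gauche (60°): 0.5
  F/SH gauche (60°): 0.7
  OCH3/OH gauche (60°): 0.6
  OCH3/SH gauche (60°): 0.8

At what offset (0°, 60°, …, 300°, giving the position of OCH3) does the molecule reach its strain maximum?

OCH3 at 0° is eclipsed. COOH at 0° is eclipsed with OCH3 at 0° (2.8); OH at 120° is eclipsed with F at 120° (2.0); SH at 240° is eclipsed with H at 240° (1.5). Total 6.3 kcal/mol.
OCH3 at 60° is staggered. COOH at 0° is gauche with OCH3 at 60° (0.8); OH at 120° is gauche with OCH3 at 60° (0.6); OH at 120° is gauche with F at 180° (0.5); SH at 240° is gauche with F at 180° (0.7). Total 2.6 kcal/mol.
OCH3 at 120° is eclipsed. COOH at 0° is eclipsed with H at 0° (1.7); OH at 120° is eclipsed with OCH3 at 120° (2.3); SH at 240° is eclipsed with F at 240° (2.3). Total 6.3 kcal/mol.
OCH3 at 180° is staggered. COOH at 0° is gauche with F at 300° (0.8); OH at 120° is gauche with OCH3 at 180° (0.6); SH at 240° is gauche with OCH3 at 180° (0.8); SH at 240° is gauche with F at 300° (0.7). Total 2.9 kcal/mol.
OCH3 at 240° is eclipsed. COOH at 0° is eclipsed with F at 0° (2.4); OH at 120° is eclipsed with H at 120° (1.3); SH at 240° is eclipsed with OCH3 at 240° (2.8). Total 6.5 kcal/mol.
OCH3 at 300° is staggered. COOH at 0° is gauche with OCH3 at 300° (0.8); COOH at 0° is gauche with F at 60° (0.8); OH at 120° is gauche with F at 60° (0.5); SH at 240° is gauche with OCH3 at 300° (0.8). Total 2.9 kcal/mol.
The maximum (6.5 kcal/mol) occurs with OCH3 at 240°.

240°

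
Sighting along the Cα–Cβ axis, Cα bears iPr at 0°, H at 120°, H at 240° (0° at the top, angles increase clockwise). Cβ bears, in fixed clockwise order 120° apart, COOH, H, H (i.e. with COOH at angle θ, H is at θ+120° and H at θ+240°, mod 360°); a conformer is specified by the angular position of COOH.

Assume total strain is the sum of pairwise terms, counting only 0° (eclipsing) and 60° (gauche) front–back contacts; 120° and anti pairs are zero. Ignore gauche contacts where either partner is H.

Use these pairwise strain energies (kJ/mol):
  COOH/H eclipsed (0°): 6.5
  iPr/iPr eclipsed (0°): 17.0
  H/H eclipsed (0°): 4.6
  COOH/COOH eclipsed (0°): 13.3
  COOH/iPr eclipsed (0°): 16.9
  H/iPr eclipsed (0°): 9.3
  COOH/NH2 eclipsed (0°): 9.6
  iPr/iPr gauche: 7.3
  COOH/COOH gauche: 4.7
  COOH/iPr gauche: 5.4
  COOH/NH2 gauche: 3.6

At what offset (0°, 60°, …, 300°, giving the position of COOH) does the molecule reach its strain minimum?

180°

COOH at 0° is eclipsed. iPr at 0° is eclipsed with COOH at 0° (16.9); H at 120° is eclipsed with H at 120° (4.6); H at 240° is eclipsed with H at 240° (4.6). Total 26.1 kJ/mol.
COOH at 60° is staggered. iPr at 0° is gauche with COOH at 60° (5.4). Total 5.4 kJ/mol.
COOH at 120° is eclipsed. iPr at 0° is eclipsed with H at 0° (9.3); H at 120° is eclipsed with COOH at 120° (6.5); H at 240° is eclipsed with H at 240° (4.6). Total 20.4 kJ/mol.
COOH at 180° (staggered): no non-H gauche contacts → 0.0 kJ/mol.
COOH at 240° is eclipsed. iPr at 0° is eclipsed with H at 0° (9.3); H at 120° is eclipsed with H at 120° (4.6); H at 240° is eclipsed with COOH at 240° (6.5). Total 20.4 kJ/mol.
COOH at 300° is staggered. iPr at 0° is gauche with COOH at 300° (5.4). Total 5.4 kJ/mol.
The minimum (0.0 kJ/mol) occurs with COOH at 180°.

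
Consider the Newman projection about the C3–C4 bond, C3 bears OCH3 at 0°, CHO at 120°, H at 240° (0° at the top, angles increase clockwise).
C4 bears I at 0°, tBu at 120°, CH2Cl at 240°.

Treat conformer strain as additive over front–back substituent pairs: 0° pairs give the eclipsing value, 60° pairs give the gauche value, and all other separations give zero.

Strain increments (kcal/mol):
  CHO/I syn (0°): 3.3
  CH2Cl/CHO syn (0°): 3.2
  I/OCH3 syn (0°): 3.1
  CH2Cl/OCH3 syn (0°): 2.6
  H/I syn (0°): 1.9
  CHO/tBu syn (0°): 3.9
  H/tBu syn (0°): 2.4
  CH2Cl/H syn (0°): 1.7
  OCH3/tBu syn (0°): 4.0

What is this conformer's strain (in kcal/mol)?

This conformer (eclipsed): OCH3–I eclipsed, CHO–tBu eclipsed, H–CH2Cl eclipsed; 3.1 + 3.9 + 1.7 = 8.7 kcal/mol.

8.7 kcal/mol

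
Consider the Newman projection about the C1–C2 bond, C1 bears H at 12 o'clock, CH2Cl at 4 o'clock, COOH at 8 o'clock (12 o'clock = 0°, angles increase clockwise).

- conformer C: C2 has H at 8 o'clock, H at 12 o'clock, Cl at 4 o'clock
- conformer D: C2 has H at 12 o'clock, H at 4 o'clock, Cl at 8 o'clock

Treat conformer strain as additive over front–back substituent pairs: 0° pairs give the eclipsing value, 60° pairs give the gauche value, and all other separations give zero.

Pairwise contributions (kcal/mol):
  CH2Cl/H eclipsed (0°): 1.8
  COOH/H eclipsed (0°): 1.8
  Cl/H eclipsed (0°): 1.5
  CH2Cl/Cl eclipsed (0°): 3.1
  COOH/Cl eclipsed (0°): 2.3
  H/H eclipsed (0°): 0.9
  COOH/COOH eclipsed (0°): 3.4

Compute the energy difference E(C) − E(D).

C (eclipsed): H(0°)/H(0°) eclipsed 0.9; CH2Cl(120°)/Cl(120°) eclipsed 3.1; COOH(240°)/H(240°) eclipsed 1.8 → 5.8 kcal/mol.
D (eclipsed): H(0°)/H(0°) eclipsed 0.9; CH2Cl(120°)/H(120°) eclipsed 1.8; COOH(240°)/Cl(240°) eclipsed 2.3 → 5.0 kcal/mol.
E(C) − E(D) = 5.8 − 5.0 = +0.8 kcal/mol.

+0.8 kcal/mol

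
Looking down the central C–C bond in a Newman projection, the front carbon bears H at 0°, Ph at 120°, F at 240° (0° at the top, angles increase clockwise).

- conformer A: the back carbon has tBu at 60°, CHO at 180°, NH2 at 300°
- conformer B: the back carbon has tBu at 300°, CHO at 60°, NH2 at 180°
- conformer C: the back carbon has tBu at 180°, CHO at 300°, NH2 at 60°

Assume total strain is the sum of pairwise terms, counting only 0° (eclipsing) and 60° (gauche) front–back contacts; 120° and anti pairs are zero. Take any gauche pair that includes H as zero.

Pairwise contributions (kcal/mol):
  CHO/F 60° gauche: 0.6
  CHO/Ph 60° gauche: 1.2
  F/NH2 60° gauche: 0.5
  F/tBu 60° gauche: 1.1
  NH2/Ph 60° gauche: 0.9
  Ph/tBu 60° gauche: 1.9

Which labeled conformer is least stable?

C

A (staggered): Ph–tBu gauche, Ph–CHO gauche, F–CHO gauche, F–NH2 gauche; 1.9 + 1.2 + 0.6 + 0.5 = 4.2 kcal/mol.
B (staggered): Ph–CHO gauche, Ph–NH2 gauche, F–tBu gauche, F–NH2 gauche; 1.2 + 0.9 + 1.1 + 0.5 = 3.7 kcal/mol.
C (staggered): Ph–tBu gauche, Ph–NH2 gauche, F–tBu gauche, F–CHO gauche; 1.9 + 0.9 + 1.1 + 0.6 = 4.5 kcal/mol.
C has the highest total (4.5 kcal/mol).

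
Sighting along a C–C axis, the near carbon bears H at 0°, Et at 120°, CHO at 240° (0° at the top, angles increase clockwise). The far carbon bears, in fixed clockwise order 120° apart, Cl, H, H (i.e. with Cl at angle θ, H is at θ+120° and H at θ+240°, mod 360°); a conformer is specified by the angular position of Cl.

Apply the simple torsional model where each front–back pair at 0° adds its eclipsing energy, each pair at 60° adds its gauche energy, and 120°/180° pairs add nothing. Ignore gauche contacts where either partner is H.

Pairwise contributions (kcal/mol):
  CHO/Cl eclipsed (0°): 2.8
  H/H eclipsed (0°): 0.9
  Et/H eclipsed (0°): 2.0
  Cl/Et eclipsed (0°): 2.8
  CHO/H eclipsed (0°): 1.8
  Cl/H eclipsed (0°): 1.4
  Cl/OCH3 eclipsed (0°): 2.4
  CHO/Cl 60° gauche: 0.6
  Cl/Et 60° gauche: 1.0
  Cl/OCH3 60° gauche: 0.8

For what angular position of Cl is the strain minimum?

Cl at 0° (eclipsed): H–Cl eclipsed, Et–H eclipsed, CHO–H eclipsed; 1.4 + 2.0 + 1.8 = 5.2 kcal/mol.
Cl at 60° (staggered): Et–Cl gauche; 1.0 = 1.0 kcal/mol.
Cl at 120° (eclipsed): H–H eclipsed, Et–Cl eclipsed, CHO–H eclipsed; 0.9 + 2.8 + 1.8 = 5.5 kcal/mol.
Cl at 180° (staggered): Et–Cl gauche, CHO–Cl gauche; 1.0 + 0.6 = 1.6 kcal/mol.
Cl at 240° (eclipsed): H–H eclipsed, Et–H eclipsed, CHO–Cl eclipsed; 0.9 + 2.0 + 2.8 = 5.7 kcal/mol.
Cl at 300° (staggered): CHO–Cl gauche; 0.6 = 0.6 kcal/mol.
The minimum (0.6 kcal/mol) occurs with Cl at 300°.

300°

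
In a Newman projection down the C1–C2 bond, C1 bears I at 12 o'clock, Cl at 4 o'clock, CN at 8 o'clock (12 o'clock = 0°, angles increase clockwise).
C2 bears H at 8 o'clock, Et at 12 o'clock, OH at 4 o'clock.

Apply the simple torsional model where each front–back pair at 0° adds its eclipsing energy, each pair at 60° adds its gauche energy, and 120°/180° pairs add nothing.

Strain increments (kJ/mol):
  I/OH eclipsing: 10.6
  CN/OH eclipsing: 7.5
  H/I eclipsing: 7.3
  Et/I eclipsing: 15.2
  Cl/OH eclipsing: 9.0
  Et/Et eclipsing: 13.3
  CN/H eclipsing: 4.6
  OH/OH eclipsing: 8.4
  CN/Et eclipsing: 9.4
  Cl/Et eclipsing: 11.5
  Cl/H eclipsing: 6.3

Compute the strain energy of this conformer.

28.8 kJ/mol

This conformer is eclipsed. I at 0° is eclipsed with Et at 0° (15.2); Cl at 120° is eclipsed with OH at 120° (9.0); CN at 240° is eclipsed with H at 240° (4.6). Total 28.8 kJ/mol.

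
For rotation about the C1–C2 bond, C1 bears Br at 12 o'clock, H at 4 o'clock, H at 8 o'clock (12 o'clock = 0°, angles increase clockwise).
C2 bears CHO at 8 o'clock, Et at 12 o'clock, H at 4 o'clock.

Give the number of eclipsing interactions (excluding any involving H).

1

Non-H eclipsing pairs: Br(0°)/Et(0°) — 1 interaction.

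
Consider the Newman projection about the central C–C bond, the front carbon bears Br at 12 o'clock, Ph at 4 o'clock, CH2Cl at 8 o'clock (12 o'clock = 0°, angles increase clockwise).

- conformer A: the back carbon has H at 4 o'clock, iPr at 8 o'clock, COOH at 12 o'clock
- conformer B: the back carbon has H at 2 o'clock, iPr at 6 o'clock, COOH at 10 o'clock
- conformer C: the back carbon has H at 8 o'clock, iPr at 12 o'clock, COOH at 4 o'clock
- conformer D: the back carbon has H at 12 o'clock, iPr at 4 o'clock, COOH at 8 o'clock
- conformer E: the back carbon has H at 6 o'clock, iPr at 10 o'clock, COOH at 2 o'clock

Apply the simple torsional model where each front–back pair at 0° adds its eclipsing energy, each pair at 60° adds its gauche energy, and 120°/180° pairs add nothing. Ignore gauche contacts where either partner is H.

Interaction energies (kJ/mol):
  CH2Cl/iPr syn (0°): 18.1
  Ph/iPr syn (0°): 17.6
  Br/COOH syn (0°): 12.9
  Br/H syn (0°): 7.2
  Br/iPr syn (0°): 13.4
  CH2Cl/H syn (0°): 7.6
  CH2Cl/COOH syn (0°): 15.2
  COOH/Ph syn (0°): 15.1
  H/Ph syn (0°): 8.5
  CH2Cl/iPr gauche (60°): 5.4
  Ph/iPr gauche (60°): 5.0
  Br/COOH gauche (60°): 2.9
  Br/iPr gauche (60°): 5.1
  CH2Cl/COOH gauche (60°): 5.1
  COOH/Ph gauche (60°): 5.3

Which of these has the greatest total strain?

D

A (eclipsed): Br(0°)/COOH(0°) eclipsed 12.9; Ph(120°)/H(120°) eclipsed 8.5; CH2Cl(240°)/iPr(240°) eclipsed 18.1 → 39.5 kJ/mol.
B (staggered): Br(0°)/COOH(300°) gauche 2.9; Ph(120°)/iPr(180°) gauche 5.0; CH2Cl(240°)/iPr(180°) gauche 5.4; CH2Cl(240°)/COOH(300°) gauche 5.1 → 18.4 kJ/mol.
C (eclipsed): Br(0°)/iPr(0°) eclipsed 13.4; Ph(120°)/COOH(120°) eclipsed 15.1; CH2Cl(240°)/H(240°) eclipsed 7.6 → 36.1 kJ/mol.
D (eclipsed): Br(0°)/H(0°) eclipsed 7.2; Ph(120°)/iPr(120°) eclipsed 17.6; CH2Cl(240°)/COOH(240°) eclipsed 15.2 → 40.0 kJ/mol.
E (staggered): Br(0°)/iPr(300°) gauche 5.1; Br(0°)/COOH(60°) gauche 2.9; Ph(120°)/COOH(60°) gauche 5.3; CH2Cl(240°)/iPr(300°) gauche 5.4 → 18.7 kJ/mol.
D has the highest total (40.0 kJ/mol).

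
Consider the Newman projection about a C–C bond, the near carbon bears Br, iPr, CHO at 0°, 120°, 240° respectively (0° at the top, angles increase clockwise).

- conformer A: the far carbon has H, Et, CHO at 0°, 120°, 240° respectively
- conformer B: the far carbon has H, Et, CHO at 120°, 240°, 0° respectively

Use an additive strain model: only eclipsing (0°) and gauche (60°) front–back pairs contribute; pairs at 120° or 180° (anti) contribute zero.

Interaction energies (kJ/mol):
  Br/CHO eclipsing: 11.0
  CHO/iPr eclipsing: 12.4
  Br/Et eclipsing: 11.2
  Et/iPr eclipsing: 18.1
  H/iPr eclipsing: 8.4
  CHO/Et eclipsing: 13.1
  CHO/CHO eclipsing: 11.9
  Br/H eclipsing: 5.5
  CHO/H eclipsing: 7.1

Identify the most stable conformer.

B

A (eclipsed): Br(0°)/H(0°) eclipsed 5.5; iPr(120°)/Et(120°) eclipsed 18.1; CHO(240°)/CHO(240°) eclipsed 11.9 → 35.5 kJ/mol.
B (eclipsed): Br(0°)/CHO(0°) eclipsed 11.0; iPr(120°)/H(120°) eclipsed 8.4; CHO(240°)/Et(240°) eclipsed 13.1 → 32.5 kJ/mol.
B has the lowest total (32.5 kJ/mol).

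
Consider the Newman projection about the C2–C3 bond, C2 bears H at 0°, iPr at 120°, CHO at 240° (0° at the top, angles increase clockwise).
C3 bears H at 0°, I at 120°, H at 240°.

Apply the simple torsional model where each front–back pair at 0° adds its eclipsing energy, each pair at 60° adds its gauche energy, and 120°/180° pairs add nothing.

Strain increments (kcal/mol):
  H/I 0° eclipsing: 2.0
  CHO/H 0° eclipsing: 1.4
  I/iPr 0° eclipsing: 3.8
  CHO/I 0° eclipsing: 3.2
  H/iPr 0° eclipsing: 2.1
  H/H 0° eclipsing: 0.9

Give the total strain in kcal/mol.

6.1 kcal/mol

This conformer (eclipsed): H–H eclipsed, iPr–I eclipsed, CHO–H eclipsed; 0.9 + 3.8 + 1.4 = 6.1 kcal/mol.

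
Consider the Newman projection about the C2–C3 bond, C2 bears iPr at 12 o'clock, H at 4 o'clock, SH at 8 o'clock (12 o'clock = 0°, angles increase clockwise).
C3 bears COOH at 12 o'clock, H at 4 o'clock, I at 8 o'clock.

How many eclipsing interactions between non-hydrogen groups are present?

2

Non-H eclipsing pairs: iPr(0°)/COOH(0°); SH(240°)/I(240°) — 2 interactions.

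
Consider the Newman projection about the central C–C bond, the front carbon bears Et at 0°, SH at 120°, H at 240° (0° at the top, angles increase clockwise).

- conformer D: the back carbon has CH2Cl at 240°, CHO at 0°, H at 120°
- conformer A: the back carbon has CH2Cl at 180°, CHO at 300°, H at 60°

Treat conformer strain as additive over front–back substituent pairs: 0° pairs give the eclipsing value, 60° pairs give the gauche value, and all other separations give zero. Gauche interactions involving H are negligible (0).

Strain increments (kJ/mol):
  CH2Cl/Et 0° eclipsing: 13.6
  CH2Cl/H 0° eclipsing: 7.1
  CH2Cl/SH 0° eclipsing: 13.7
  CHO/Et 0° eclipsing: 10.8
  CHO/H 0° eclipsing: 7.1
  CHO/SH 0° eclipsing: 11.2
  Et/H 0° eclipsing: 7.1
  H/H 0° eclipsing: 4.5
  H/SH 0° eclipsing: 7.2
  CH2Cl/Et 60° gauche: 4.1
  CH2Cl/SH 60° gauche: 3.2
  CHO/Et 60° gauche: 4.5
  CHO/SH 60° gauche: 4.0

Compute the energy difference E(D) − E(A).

D is eclipsed. Et at 0° is eclipsed with CHO at 0° (10.8); SH at 120° is eclipsed with H at 120° (7.2); H at 240° is eclipsed with CH2Cl at 240° (7.1). Total 25.1 kJ/mol.
A is staggered. Et at 0° is gauche with CHO at 300° (4.5); SH at 120° is gauche with CH2Cl at 180° (3.2). Total 7.7 kJ/mol.
E(D) − E(A) = 25.1 − 7.7 = +17.4 kJ/mol.

+17.4 kJ/mol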